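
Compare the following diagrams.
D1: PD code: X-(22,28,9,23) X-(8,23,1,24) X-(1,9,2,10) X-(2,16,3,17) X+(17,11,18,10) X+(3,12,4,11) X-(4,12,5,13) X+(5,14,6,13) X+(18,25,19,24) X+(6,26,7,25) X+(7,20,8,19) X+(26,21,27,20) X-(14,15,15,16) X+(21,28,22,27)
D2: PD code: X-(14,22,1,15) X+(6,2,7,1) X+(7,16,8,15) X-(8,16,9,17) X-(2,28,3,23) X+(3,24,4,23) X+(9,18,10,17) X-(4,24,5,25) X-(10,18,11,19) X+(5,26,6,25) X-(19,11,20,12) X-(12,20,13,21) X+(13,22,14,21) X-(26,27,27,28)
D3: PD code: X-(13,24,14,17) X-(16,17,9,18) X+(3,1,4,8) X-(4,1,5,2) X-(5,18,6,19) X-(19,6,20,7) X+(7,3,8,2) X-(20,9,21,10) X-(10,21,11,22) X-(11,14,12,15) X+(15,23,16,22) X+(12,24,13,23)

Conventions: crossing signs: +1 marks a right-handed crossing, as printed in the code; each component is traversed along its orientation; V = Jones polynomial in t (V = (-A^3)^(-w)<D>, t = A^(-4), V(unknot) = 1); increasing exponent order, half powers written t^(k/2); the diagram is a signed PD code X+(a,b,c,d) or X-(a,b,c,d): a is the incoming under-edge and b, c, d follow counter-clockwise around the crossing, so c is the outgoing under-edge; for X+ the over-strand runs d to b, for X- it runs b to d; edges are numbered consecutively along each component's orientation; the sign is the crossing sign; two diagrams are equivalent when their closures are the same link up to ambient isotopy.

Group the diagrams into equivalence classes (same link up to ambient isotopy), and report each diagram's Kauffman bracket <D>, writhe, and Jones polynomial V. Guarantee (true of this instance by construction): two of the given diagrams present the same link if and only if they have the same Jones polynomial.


equivalence classes: {D1} | {D2} | {D3}
D1 (bracket A^-6 + A^-2 + A^2 + A^6; 14 crossings at w = +2): V = 1 + t + t^2 + t^3
D2 (bracket A^-6 + A^-2 + A^2 + A^6; 14 crossings at w = -2): V = t^-3 + t^-2 + t^-1 + 1
V(D3) = t^-5 + 2t^-3 + t^-1  (w -4, c 12, <D> = A^-8 + 2 + A^8)
observation: comparing 3 Jones polynomials yields 3 groups


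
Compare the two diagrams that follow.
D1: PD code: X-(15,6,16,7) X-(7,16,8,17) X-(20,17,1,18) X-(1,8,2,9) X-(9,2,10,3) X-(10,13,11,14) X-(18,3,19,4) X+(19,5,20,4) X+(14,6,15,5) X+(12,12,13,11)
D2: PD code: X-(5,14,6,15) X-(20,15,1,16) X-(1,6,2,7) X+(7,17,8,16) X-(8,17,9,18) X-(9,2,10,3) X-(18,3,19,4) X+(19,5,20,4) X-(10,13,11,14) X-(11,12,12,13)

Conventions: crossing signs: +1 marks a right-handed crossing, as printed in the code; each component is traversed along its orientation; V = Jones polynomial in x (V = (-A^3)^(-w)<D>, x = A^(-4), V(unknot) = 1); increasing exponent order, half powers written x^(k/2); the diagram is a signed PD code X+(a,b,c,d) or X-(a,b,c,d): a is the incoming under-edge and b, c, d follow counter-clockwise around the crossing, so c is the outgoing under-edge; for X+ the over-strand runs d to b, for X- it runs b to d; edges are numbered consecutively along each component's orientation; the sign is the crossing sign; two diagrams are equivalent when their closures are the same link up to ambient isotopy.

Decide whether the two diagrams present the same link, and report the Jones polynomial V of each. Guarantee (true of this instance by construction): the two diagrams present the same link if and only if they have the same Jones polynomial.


equivalent: yes
V(D1) = -x^-4 + x^-3 + x^-1  (w -4, c 10, <D> = A^-8 + 1 - A^4)
V(D2) = -x^-4 + x^-3 + x^-1  (w -6, c 10, <D> = A^-14 + A^-6 - A^-2)
why: one V(x) for all 2 diagrams — one class (guaranteed)


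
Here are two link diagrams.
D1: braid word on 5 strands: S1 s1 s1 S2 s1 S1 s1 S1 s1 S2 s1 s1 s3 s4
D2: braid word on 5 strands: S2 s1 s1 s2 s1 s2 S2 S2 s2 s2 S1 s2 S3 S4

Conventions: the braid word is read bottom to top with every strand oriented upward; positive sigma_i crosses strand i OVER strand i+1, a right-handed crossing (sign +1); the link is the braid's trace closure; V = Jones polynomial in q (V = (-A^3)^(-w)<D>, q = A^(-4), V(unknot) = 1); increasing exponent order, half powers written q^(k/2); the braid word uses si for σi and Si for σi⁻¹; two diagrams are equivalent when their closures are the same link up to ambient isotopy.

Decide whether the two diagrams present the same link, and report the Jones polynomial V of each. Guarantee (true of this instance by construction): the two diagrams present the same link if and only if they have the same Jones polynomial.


same link: no
V(D1) = q^-1 - 1 + 2q - 2q^2 + 2q^3 - 2q^4 + q^5  [14 crossings, <D> = A^-8 - 2A^-4 + 2 - 2A^4 + 2A^8 - A^12 + A^16, w = +4]
V(D2) = q + q^3 - q^4  [14 crossings, <D> = -A^-10 + A^-6 + A^2, w = +2]
insight: V(q) takes 2 values over 2 diagrams, fixing the grouping


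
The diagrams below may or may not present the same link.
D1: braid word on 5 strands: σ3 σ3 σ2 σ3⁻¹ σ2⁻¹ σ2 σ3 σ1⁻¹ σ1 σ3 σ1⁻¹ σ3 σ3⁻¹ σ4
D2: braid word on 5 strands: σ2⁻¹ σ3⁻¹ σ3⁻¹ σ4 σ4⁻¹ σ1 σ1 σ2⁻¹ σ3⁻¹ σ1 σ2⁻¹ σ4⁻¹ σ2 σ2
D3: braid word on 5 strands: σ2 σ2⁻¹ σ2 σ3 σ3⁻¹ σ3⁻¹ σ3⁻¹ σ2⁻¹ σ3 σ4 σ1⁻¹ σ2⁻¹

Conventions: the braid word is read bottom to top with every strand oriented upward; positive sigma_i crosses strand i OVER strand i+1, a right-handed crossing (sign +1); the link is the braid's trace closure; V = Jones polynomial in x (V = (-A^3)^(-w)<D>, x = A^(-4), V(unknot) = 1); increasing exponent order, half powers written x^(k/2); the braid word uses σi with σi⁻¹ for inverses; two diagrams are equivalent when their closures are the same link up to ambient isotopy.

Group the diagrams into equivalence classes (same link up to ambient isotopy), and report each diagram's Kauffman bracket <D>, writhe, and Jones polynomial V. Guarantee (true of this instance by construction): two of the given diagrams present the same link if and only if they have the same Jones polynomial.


equivalence classes: {D1} | {D2} | {D3}
D1 (bracket -A^-4 + 1 + A^8; 14 crossings at w = +4): V = x + x^3 - x^4
V(D2) = -x^-3 + x^-2 - x^-1 + 3 - x + x^2 - x^3  [14 crossings, <D> = -A^-18 + A^-14 - A^-10 + 3A^-6 - A^-2 + A^2 - A^6, w = -2]
V(D3) = 1  [12 crossings, <D> = A^-6, w = -2]
key observation: 3 values of V(x) split the 3 diagrams


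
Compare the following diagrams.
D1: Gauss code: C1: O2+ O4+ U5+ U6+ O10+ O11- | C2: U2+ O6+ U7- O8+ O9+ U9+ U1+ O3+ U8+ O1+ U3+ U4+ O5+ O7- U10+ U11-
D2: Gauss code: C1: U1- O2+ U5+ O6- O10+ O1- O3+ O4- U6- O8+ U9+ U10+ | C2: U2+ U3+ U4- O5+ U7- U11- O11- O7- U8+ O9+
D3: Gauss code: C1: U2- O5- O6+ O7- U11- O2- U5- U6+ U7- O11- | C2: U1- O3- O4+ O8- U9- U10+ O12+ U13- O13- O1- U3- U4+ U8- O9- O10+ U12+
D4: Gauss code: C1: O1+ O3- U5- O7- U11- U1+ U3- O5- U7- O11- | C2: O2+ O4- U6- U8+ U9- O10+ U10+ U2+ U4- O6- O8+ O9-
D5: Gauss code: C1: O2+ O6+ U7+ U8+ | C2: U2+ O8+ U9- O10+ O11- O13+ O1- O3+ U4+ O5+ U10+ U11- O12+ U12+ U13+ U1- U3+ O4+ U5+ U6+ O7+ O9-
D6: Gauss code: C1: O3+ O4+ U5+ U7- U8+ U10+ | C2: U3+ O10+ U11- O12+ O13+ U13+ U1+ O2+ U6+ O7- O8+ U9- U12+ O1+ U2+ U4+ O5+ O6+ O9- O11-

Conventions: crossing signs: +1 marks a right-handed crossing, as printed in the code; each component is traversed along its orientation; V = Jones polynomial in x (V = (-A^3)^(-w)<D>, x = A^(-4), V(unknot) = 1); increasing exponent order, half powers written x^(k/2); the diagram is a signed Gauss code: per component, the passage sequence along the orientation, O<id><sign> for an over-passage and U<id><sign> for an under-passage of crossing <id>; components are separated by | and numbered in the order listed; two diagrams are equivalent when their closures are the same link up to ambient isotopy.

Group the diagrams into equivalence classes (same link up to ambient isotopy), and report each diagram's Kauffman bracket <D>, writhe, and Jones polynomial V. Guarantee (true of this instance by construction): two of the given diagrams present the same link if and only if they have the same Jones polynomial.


grouping into links: {D1, D5, D6} | {D2} | {D3, D4}
V(D1) = -x^(3/2) + x^(5/2) - 2x^(7/2) + 2x^(9/2) - 3x^(11/2) + x^(13/2) - x^(15/2) + x^(17/2)  (w +7, c 11, <D> = -A^-13 + A^-9 - A^-5 + 3A^-1 - 2A^3 + 2A^7 - A^11 + A^15)
D2 (bracket A^-19 - A^-15 + A^-11 + A^-3; 11 crossings at w = +1): V = -x^(3/2) - x^(7/2) + x^(9/2) - x^(11/2)
V(D3) = x^(-9/2) - x^(-5/2) - x^(-3/2) - x^(-1/2)  (w -5, c 13, <D> = A^-13 + A^-9 + A^-5 - A^3)
D4 (bracket A^-7 + A^-3 + A - A^9; 11 crossings at w = -3): V = x^(-9/2) - x^(-5/2) - x^(-3/2) - x^(-1/2)
V(D5) = -x^(3/2) + x^(5/2) - 2x^(7/2) + 2x^(9/2) - 3x^(11/2) + x^(13/2) - x^(15/2) + x^(17/2)  [13 crossings, <D> = -A^-13 + A^-9 - A^-5 + 3A^-1 - 2A^3 + 2A^7 - A^11 + A^15, w = +7]
V(D6) = -x^(3/2) + x^(5/2) - 2x^(7/2) + 2x^(9/2) - 3x^(11/2) + x^(13/2) - x^(15/2) + x^(17/2)  [13 crossings, <D> = -A^-13 + A^-9 - A^-5 + 3A^-1 - 2A^3 + 2A^7 - A^11 + A^15, w = +7]
why: comparing 6 Jones polynomials yields 3 groups


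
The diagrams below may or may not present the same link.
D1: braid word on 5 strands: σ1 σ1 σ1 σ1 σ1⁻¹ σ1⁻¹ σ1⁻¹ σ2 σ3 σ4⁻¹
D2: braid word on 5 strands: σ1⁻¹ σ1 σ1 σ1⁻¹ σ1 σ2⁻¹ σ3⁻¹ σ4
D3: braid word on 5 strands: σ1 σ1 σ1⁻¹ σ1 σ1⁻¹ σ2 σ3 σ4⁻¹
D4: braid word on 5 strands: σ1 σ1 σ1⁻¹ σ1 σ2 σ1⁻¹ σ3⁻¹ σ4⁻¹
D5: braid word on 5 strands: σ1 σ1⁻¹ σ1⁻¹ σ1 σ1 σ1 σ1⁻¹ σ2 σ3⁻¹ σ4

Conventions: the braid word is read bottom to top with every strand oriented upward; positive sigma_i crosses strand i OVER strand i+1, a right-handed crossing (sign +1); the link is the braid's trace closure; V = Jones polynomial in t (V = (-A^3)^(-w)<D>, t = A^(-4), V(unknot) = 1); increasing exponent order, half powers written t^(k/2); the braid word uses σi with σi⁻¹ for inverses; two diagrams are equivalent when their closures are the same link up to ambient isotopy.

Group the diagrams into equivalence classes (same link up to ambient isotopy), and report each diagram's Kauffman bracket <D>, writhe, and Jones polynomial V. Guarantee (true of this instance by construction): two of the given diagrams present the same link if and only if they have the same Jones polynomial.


grouping into links: {D1, D2, D3, D4, D5}
V(D1) = 1  (w +2, c 10, <D> = A^6)
D2 (bracket 1; 8 crossings at w = 0): V = 1
V(D3) = 1  [8 crossings, <D> = A^6, w = +2]
V(D4) = 1  [8 crossings, <D> = 1, w = 0]
D5 (bracket A^6; 10 crossings at w = +2): V = 1
why: one V(t) for all 5 diagrams — one class (guaranteed)


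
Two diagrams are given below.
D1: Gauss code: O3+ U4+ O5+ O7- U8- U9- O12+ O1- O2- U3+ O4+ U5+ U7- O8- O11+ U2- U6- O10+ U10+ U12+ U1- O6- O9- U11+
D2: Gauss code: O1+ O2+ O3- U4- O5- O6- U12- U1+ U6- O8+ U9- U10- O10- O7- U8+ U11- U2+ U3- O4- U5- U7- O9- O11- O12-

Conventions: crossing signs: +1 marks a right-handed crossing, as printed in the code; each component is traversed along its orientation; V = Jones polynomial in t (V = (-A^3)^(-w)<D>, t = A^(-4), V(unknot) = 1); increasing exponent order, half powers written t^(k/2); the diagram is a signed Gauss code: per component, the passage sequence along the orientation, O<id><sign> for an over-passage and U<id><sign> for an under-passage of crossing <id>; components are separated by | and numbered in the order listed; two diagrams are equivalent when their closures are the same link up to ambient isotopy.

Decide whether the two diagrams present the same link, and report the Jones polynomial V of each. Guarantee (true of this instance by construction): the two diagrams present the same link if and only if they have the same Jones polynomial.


equivalent: no
D1 (bracket A^-8 - A^-4 + 1 - A^4 + A^8; 12 crossings at w = 0): V = t^-2 - t^-1 + 1 - t + t^2
V(D2) = -t^-6 + t^-5 - t^-4 + 2t^-3 - t^-2 + t^-1  (w -6, c 12, <D> = A^-14 - A^-10 + 2A^-6 - A^-2 + A^2 - A^6)
key observation: 2 values of V(t) split the 2 diagrams


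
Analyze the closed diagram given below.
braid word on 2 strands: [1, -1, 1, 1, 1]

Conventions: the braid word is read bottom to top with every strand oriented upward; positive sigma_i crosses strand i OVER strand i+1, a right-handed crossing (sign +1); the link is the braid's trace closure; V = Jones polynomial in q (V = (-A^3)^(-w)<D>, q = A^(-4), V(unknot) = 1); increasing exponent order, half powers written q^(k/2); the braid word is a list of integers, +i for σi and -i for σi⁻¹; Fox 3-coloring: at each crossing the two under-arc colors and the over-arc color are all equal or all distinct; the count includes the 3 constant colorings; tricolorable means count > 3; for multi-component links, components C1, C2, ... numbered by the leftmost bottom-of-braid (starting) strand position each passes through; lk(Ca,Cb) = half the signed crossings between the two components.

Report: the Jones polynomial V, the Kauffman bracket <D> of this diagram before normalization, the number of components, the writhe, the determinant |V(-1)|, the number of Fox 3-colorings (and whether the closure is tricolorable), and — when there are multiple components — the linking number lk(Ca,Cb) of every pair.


V = q + q^3 - q^4
<D> = A^-7 - A^-3 - A^5 (w = +3)
1 component over 5 crossings, w = +3
9 Fox colorings among 3^5, |V(-1)| = 3: tricolorable
why: V spans 3 powers of q: at least 3 crossings in any diagram


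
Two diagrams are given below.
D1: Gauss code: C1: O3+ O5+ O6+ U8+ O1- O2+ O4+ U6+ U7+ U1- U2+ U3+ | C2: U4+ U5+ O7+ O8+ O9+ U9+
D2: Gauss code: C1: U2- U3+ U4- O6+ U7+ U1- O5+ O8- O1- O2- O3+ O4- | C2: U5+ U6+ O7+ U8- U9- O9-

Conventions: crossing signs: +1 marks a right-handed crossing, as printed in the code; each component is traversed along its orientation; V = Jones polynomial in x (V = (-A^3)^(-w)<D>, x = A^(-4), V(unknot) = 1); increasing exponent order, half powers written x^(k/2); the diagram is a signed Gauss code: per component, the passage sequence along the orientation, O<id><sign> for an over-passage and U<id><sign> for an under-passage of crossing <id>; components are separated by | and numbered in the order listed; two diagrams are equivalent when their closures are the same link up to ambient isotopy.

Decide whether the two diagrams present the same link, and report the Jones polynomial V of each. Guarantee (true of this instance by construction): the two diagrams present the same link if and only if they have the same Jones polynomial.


equivalent: no
V(D1) = -x^(3/2) - x^(7/2) + x^(9/2) - x^(11/2)  (w +7, c 9, <D> = A^-1 - A^3 + A^7 + A^15)
V(D2) = -x^(1/2) - x^(5/2)  (w -1, c 9, <D> = A^-13 + A^-5)
why: 2 values of V(x) split the 2 diagrams


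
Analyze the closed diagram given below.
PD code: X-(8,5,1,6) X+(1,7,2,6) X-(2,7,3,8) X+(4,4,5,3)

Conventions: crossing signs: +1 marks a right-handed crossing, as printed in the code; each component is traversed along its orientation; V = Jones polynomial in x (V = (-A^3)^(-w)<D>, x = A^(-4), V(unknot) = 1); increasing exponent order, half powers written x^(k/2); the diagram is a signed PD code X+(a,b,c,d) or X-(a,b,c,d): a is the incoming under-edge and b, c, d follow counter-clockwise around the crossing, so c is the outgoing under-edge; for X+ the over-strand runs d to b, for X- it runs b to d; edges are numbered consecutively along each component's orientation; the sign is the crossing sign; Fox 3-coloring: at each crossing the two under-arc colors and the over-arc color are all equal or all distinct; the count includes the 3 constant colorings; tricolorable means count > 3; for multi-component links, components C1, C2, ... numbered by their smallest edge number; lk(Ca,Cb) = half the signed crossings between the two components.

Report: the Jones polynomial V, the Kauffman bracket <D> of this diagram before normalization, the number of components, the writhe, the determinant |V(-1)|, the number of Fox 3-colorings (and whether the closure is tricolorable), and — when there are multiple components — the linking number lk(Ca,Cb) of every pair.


V = 1
<D> = 1 (w = 0)
1 component over 4 crossings, w = 0
3 Fox colorings among 3^4, |V(-1)| = 1: not tricolorable
why: w = 0 shifts under R1 moves; the (-A^3)^(0) factor cancels that in V


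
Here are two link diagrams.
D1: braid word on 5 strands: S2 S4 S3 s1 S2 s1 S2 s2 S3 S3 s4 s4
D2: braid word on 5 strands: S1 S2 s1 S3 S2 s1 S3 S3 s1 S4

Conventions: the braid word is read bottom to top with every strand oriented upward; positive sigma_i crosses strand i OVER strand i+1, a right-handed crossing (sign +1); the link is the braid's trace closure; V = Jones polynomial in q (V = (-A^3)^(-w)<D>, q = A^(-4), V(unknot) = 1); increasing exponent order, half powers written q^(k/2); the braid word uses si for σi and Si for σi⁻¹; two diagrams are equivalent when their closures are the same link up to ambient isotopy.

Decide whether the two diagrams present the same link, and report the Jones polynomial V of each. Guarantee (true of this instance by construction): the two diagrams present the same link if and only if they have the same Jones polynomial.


equivalent: yes
V(D1) = q^-5 - 2q^-4 + 2q^-3 - 2q^-2 + 2q^-1 - 1 + q  (w -2, c 12, <D> = A^-10 - A^-6 + 2A^-2 - 2A^2 + 2A^6 - 2A^10 + A^14)
V(D2) = q^-5 - 2q^-4 + 2q^-3 - 2q^-2 + 2q^-1 - 1 + q  (w -4, c 10, <D> = A^-16 - A^-12 + 2A^-8 - 2A^-4 + 2 - 2A^4 + A^8)
why: Markov moves rewrite D1 (12 crossings) into D2 (10)


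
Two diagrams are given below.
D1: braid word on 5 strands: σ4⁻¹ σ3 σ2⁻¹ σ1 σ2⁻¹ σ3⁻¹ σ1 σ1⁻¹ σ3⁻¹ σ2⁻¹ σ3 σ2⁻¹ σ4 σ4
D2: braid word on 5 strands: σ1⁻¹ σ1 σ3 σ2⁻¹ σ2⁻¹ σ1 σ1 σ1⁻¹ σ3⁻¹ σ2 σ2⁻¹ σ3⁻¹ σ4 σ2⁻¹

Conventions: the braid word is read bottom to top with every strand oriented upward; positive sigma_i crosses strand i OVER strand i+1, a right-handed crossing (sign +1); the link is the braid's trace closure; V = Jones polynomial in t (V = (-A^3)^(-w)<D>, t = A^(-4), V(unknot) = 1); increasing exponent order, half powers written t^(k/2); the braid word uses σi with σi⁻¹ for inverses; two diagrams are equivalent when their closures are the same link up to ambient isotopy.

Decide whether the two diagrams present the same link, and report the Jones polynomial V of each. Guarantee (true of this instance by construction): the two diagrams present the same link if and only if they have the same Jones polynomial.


equivalent: no
D1 (bracket 2A^-2 - 2A^2 + 3A^6 - 3A^10 + 2A^14 - 2A^18 + A^22; 14 crossings at w = -2): V = t^-7 - 2t^-6 + 2t^-5 - 3t^-4 + 3t^-3 - 2t^-2 + 2t^-1
D2 (bracket A^-2 - A^2 + 2A^6 - A^10 + A^14 - A^18; 14 crossings at w = -2): V = -t^-6 + t^-5 - t^-4 + 2t^-3 - t^-2 + t^-1
key observation: V(t) takes 2 values over 2 diagrams, fixing the grouping


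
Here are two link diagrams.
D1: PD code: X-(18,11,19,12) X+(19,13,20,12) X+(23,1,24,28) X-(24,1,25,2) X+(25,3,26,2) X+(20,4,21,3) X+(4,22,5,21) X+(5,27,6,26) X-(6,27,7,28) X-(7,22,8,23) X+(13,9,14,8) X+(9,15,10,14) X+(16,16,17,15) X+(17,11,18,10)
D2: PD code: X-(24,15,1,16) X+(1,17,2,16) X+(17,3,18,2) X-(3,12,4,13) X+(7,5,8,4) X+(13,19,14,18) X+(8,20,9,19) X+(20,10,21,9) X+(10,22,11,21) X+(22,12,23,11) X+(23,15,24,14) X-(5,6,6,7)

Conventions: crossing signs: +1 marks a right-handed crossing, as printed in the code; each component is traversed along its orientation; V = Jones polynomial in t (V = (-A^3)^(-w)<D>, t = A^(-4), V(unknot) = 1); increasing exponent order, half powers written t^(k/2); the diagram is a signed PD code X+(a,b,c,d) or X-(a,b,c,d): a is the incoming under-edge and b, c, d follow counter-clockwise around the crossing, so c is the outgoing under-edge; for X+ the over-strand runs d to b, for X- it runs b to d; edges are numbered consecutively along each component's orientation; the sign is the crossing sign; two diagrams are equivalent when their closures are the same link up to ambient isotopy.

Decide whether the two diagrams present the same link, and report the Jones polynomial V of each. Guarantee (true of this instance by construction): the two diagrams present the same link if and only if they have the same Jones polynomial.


same link: no
V(D1) = t + t^3 - t^4  [14 crossings, <D> = -A^2 + A^6 + A^14, w = +6]
V(D2) = t^2 - t^3 + 3t^4 - 3t^5 + 3t^6 - 3t^7 + 2t^8 - t^9  (w +6, c 12, <D> = -A^-18 + 2A^-14 - 3A^-10 + 3A^-6 - 3A^-2 + 3A^2 - A^6 + A^10)
note: comparing 2 Jones polynomials yields 2 groups


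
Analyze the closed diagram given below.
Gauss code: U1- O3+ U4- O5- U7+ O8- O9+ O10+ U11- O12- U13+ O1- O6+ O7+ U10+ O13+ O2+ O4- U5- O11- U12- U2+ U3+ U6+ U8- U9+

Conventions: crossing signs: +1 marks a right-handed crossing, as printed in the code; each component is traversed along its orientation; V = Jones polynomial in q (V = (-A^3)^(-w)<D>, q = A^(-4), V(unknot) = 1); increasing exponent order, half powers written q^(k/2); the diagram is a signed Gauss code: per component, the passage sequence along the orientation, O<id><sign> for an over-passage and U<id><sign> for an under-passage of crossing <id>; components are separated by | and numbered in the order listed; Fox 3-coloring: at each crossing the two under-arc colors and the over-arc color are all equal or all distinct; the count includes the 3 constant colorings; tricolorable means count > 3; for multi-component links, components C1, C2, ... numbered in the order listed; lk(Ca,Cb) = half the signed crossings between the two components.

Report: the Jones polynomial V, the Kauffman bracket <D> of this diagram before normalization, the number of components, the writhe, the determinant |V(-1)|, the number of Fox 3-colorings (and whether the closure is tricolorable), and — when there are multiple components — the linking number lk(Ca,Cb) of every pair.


V = -q^-3 + 2q^-2 - 2q^-1 + 3 - 2q + 2q^2 - q^3
<D> = A^-9 - 2A^-5 + 2A^-1 - 3A^3 + 2A^7 - 2A^11 + A^15 (w = +1)
1 component over 13 crossings, w = +1
3 Fox colorings among 3^13, |V(-1)| = 13: not tricolorable
why: V spans 6 powers of q: at least 6 crossings in any diagram


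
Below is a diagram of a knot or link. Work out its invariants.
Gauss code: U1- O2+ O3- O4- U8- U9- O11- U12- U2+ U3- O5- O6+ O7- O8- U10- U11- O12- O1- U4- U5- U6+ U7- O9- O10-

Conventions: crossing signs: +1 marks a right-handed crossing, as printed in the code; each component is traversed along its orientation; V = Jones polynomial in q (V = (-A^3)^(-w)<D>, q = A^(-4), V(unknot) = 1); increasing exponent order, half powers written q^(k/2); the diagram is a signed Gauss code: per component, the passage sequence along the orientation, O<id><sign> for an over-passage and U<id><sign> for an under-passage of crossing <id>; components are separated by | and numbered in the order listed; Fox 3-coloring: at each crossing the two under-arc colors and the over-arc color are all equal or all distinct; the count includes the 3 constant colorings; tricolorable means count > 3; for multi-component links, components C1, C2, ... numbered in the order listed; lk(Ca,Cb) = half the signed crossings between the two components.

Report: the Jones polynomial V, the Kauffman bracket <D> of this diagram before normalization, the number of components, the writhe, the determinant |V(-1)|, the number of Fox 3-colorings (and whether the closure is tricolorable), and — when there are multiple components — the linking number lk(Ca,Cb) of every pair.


V = -q^-8 + q^-5 + q^-3
<D> = A^-12 + A^-4 - A^8 (w = -8)
1 component over 12 crossings, w = -8
9 Fox colorings among 3^12, |V(-1)| = 3: tricolorable
why: det 3 = |V(-1)|; divisible by 3, so tricolorable


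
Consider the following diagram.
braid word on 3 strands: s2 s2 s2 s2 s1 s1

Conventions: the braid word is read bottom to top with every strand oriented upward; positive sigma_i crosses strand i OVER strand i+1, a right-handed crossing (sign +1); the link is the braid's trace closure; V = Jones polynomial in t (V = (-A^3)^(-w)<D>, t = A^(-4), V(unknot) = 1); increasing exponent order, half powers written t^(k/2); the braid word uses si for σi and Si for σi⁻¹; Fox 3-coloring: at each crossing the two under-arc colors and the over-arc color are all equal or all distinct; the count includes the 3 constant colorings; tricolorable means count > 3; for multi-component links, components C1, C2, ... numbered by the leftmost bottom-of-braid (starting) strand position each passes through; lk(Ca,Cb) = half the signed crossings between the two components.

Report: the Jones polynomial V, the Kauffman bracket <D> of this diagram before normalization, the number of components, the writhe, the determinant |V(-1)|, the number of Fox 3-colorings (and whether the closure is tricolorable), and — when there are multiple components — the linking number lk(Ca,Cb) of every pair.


Jones polynomial: V(t) = t^2 + 2t^4 - t^5 + 2t^6 - t^7 + t^8
<D> = A^-14 - A^-10 + 2A^-6 - A^-2 + 2A^2 + A^10; writhe +6
components 3, writhe +6 (6 crossings)
linking number lk(C1,C2) = +1
lk(C1,C3): 0
lk(C2,C3) = +2
3-colorings: 3 of 3^6, det 8 — not tricolorable
note: w = +6 (over 6 crossings) is diagram-only; (-A^3)^(-6) removes it from V


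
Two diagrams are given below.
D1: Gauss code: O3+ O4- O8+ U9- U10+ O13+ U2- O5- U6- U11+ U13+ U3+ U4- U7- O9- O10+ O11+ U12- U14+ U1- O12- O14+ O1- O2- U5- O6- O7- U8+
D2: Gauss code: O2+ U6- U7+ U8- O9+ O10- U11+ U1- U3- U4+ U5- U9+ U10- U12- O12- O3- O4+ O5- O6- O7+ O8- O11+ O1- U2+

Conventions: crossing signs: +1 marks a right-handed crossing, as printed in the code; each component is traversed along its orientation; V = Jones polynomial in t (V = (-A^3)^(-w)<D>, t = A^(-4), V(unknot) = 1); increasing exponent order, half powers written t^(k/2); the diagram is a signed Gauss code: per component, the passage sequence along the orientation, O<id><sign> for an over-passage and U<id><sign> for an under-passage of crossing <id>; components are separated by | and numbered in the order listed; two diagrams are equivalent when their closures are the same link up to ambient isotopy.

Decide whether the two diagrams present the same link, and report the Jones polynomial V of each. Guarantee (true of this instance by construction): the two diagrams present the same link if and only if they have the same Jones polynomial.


equivalent: no
D1 (bracket A^-2 + A^6 - A^10; 14 crossings at w = -2): V = -t^-4 + t^-3 + t^-1
V(D2) = 1  [12 crossings, <D> = A^-6, w = -2]
observation: 2 values of V(t) split the 2 diagrams


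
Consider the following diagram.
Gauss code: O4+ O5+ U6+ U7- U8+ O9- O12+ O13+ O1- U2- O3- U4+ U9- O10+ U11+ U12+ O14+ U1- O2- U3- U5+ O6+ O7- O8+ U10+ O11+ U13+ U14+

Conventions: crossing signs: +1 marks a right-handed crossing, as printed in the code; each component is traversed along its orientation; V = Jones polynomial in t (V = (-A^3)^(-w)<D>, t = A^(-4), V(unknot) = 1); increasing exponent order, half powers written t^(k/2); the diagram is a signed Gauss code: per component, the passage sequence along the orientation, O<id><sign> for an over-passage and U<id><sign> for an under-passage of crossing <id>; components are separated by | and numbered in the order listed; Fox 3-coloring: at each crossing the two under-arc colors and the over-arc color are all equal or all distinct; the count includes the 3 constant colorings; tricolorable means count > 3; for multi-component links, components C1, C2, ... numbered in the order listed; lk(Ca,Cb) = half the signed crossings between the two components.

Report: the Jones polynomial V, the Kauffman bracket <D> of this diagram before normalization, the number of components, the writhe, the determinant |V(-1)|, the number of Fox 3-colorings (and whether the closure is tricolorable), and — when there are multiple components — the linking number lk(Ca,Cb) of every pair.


V = -1 + 3t - 3t^2 + 5t^3 - 5t^4 + 4t^5 - 3t^6 + 2t^7 - t^8
<D> = -A^-20 + 2A^-16 - 3A^-12 + 4A^-8 - 5A^-4 + 5 - 3A^4 + 3A^8 - A^12 (w = +4)
1 component over 14 crossings, w = +4
9 Fox colorings among 3^14, |V(-1)| = 27: tricolorable
why: w = +4 shifts under R1 moves; the (-A^3)^(-4) factor cancels that in V


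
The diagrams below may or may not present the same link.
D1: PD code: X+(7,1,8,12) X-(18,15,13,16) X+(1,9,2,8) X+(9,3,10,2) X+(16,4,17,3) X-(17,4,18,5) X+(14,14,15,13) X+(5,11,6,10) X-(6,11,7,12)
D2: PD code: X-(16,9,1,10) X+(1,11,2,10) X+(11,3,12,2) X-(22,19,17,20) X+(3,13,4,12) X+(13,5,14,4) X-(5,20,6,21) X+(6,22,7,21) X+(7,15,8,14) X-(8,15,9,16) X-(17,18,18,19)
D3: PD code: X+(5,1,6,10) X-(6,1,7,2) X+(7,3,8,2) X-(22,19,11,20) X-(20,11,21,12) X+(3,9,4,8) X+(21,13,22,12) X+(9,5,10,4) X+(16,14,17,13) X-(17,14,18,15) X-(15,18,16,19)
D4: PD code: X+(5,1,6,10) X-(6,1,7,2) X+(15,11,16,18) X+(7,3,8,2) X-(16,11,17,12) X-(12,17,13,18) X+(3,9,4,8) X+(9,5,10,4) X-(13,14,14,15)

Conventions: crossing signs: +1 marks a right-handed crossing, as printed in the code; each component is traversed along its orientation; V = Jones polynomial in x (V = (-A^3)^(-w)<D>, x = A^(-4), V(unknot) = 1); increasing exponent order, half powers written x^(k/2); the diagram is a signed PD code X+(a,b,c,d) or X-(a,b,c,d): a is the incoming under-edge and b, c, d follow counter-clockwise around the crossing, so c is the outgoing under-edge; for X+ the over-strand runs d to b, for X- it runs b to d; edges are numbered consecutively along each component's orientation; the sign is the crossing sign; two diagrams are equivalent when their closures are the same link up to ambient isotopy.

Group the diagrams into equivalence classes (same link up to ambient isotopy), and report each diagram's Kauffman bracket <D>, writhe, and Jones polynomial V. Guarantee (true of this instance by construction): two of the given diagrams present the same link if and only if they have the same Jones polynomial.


equivalence classes: {D1, D2, D3, D4}
D1 (bracket -A^-9 + A^-1 + A^3 + A^7; 9 crossings at w = +3): V = -x^(1/2) - x^(3/2) - x^(5/2) + x^(9/2)
V(D2) = -x^(1/2) - x^(3/2) - x^(5/2) + x^(9/2)  [11 crossings, <D> = -A^-15 + A^-7 + A^-3 + A, w = +1]
V(D3) = -x^(1/2) - x^(3/2) - x^(5/2) + x^(9/2)  (w +1, c 11, <D> = -A^-15 + A^-7 + A^-3 + A)
D4 (bracket -A^-15 + A^-7 + A^-3 + A; 9 crossings at w = +1): V = -x^(1/2) - x^(3/2) - x^(5/2) + x^(9/2)
observation: all 4 diagrams share one V(x), hence one class


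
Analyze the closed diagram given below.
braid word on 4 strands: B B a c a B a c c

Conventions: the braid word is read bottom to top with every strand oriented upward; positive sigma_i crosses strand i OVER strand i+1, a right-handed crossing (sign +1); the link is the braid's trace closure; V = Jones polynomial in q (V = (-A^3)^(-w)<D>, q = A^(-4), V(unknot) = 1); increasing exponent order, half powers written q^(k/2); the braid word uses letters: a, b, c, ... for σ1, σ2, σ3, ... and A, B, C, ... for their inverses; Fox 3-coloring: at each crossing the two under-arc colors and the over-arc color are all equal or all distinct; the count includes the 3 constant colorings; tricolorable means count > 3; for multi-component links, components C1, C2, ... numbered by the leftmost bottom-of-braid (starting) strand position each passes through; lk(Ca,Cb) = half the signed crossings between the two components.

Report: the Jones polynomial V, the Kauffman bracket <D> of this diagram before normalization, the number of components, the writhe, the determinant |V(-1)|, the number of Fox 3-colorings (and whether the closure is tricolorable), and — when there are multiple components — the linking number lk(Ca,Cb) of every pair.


V = -q^-2 + 3q^-1 - 5 + 8q - 8q^2 + 9q^3 - 8q^4 + 5q^5 - 3q^6 + q^7
<D> = -A^-19 + 3A^-15 - 5A^-11 + 8A^-7 - 9A^-3 + 8A - 8A^5 + 5A^9 - 3A^13 + A^17 (w = +3)
1 component over 9 crossings, w = +3
9 Fox colorings among 3^9, |V(-1)| = 51: tricolorable
why: w = +3 shifts under R1 moves; the (-A^3)^(-3) factor cancels that in V


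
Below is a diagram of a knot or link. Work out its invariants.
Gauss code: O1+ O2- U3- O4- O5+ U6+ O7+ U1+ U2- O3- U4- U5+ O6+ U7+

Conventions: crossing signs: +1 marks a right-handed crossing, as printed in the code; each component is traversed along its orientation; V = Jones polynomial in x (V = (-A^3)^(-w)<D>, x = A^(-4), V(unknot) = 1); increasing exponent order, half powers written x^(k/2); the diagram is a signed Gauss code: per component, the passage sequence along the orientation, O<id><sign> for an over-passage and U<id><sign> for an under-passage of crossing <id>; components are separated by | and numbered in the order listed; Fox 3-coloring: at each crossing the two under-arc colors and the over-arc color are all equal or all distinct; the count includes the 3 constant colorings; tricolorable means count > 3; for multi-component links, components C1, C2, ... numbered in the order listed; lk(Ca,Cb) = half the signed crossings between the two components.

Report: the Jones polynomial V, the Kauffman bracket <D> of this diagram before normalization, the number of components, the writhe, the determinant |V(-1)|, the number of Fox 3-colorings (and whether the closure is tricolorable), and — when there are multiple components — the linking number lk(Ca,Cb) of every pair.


V(x) = 1
bracket: -A^3, w = +1
1 component, writhe +1, over 7 crossings
det 1, colorings 3 of 3^7 — not tricolorable
observation: w = +1 (over 7 crossings) is diagram-only; (-A^3)^(-1) removes it from V


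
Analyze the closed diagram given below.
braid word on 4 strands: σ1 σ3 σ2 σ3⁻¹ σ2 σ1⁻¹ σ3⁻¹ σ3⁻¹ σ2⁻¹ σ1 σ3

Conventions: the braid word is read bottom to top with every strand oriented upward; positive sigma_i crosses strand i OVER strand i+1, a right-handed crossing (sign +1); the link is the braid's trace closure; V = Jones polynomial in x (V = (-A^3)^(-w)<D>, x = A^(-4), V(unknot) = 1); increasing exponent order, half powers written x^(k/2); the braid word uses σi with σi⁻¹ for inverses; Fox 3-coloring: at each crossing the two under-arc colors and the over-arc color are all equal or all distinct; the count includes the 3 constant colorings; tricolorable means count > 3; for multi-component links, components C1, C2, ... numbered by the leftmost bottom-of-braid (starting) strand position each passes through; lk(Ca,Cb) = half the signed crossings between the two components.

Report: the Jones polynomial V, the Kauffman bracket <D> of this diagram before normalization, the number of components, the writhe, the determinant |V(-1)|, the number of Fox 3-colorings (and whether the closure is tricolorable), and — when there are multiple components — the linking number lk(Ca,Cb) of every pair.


V(x) = -x^-1 + 2 - x + 2x^2 - x^3 + x^4 - x^5
bracket: A^-17 - A^-13 + A^-9 - 2A^-5 + A^-1 - 2A^3 + A^7, w = +1
1 component, writhe +1, over 11 crossings
det 9, colorings 9 of 3^11 — tricolorable
observation: det 9 = |V(-1)|; divisible by 3, so tricolorable


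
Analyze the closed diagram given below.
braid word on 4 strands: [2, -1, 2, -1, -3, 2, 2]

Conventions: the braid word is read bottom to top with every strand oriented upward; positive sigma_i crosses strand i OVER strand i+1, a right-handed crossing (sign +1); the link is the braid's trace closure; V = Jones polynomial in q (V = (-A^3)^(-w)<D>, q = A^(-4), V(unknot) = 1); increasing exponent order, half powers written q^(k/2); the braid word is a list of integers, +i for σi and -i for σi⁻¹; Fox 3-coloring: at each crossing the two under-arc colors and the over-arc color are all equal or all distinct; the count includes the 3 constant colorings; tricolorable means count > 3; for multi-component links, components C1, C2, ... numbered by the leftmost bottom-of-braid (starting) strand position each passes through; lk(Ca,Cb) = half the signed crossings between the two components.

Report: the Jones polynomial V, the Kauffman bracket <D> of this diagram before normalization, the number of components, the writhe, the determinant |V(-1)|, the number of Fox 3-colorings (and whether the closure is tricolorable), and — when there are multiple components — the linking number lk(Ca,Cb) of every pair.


Jones polynomial: V(q) = q^-1 - 1 + 2q - 2q^2 + 2q^3 - 2q^4 + q^5
<D> = -A^-17 + 2A^-13 - 2A^-9 + 2A^-5 - 2A^-1 + A^3 - A^7; writhe +1
components 1, writhe +1 (7 crossings)
3-colorings: 3 of 3^7, det 11 — not tricolorable
note: det 11 = |V(-1)|; not divisible by 3, so not tricolorable


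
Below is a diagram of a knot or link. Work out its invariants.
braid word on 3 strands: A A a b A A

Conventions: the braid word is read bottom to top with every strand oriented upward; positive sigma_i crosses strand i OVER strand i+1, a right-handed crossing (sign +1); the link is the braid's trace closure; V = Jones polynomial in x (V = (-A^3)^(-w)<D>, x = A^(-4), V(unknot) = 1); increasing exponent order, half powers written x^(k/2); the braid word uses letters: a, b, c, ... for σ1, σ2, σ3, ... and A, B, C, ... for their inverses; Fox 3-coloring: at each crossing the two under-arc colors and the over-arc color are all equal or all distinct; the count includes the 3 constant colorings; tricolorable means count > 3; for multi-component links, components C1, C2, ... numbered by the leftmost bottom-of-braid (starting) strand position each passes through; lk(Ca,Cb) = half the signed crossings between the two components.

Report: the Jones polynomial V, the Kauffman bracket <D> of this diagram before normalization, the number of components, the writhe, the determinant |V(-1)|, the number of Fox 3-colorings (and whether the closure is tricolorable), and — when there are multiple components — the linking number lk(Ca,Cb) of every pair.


V = -x^-4 + x^-3 + x^-1
<D> = A^-2 + A^6 - A^10 (w = -2)
1 component over 6 crossings, w = -2
9 Fox colorings among 3^6, |V(-1)| = 3: tricolorable
why: det 3 = |V(-1)|; divisible by 3, so tricolorable


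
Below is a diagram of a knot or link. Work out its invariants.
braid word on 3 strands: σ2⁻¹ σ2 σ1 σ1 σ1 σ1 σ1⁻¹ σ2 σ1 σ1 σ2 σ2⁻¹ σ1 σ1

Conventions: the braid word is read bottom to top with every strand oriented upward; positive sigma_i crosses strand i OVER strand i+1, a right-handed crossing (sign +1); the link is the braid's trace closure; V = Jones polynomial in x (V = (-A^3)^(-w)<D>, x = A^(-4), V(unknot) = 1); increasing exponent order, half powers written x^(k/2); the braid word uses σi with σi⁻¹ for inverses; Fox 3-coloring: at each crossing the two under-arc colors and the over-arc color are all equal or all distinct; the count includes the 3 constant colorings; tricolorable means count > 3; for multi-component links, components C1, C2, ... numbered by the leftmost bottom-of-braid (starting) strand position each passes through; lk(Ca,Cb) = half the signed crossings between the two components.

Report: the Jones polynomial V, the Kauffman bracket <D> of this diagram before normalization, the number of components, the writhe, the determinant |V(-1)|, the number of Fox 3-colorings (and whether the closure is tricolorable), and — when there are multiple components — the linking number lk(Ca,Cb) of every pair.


Jones polynomial: V(x) = x^3 + x^5 - x^6 + x^7 - x^8 + x^9 - x^10
<D> = -A^-16 + A^-12 - A^-8 + A^-4 - 1 + A^4 + A^12; writhe +8
components 1, writhe +8 (14 crossings)
3-colorings: 3 of 3^14, det 7 — not tricolorable
note: V spans 7 powers of x: at least 7 crossings in any diagram


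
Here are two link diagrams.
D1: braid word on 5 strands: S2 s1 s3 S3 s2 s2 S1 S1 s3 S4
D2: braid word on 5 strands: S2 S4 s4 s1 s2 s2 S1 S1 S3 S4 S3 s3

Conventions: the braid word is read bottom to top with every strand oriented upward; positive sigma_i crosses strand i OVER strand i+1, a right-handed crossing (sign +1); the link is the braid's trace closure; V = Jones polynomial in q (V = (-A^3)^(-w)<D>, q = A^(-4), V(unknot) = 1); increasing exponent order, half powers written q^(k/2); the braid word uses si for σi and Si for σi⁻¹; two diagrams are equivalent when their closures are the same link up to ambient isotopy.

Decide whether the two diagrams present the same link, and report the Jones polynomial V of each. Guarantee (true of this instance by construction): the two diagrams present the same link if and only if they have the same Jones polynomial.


equivalent: yes
V(D1) = q^-2 - q^-1 + 1 - q + q^2  (w 0, c 10, <D> = A^-8 - A^-4 + 1 - A^4 + A^8)
V(D2) = q^-2 - q^-1 + 1 - q + q^2  (w -2, c 12, <D> = A^-14 - A^-10 + A^-6 - A^-2 + A^2)
why: all 2 diagrams share one V(q), hence one class


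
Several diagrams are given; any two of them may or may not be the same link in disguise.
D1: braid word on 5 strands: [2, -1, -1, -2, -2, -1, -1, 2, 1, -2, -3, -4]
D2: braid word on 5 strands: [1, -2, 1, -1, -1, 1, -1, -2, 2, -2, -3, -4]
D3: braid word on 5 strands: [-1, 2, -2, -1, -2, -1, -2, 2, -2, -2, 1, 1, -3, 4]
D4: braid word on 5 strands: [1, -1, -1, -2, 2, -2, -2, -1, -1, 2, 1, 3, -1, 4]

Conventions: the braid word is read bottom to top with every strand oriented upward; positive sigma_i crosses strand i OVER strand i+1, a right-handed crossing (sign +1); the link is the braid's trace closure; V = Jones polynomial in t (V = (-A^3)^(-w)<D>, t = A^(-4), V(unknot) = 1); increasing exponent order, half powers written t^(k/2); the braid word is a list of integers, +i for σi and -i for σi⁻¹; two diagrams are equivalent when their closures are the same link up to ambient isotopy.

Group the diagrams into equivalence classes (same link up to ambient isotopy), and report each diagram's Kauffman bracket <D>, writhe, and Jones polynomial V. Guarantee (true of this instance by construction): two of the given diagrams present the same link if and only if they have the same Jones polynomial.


equivalence classes: {D1, D4} | {D2} | {D3}
D1 (bracket A^-14 - A^-10 + 2A^-6 - A^-2 + A^2 - A^6; 12 crossings at w = -6): V = -t^-6 + t^-5 - t^-4 + 2t^-3 - t^-2 + t^-1
V(D2) = 1  (w -4, c 12, <D> = A^-12)
V(D3) = -t^-4 + t^-3 + t^-1  [14 crossings, <D> = A^-8 + 1 - A^4, w = -4]
V(D4) = -t^-6 + t^-5 - t^-4 + 2t^-3 - t^-2 + t^-1  [14 crossings, <D> = A^-2 - A^2 + 2A^6 - A^10 + A^14 - A^18, w = -2]
key observation: 3 values of V(t) split the 4 diagrams
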